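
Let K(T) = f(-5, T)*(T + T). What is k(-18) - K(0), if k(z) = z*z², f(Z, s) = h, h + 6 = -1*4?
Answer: -5832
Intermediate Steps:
h = -10 (h = -6 - 1*4 = -6 - 4 = -10)
f(Z, s) = -10
k(z) = z³
K(T) = -20*T (K(T) = -10*(T + T) = -20*T)
k(-18) - K(0) = (-18)³ - (-20)*0 = -5832 - 1*0 = -5832 + 0 = -5832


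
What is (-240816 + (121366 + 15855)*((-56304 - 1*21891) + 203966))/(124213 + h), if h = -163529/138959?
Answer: 2398179653480425/17260350738 ≈ 1.3894e+5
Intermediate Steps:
h = -163529/138959 (h = -163529*1/138959 = -163529/138959 ≈ -1.1768)
(-240816 + (121366 + 15855)*((-56304 - 1*21891) + 203966))/(124213 + h) = (-240816 + (121366 + 15855)*((-56304 - 1*21891) + 203966))/(124213 - 163529/138959) = (-240816 + 137221*((-56304 - 21891) + 203966))/(17260350738/138959) = (-240816 + 137221*(-78195 + 203966))*(138959/17260350738) = (-240816 + 137221*125771)*(138959/17260350738) = (-240816 + 17258422391)*(138959/17260350738) = 17258181575*(138959/17260350738) = 2398179653480425/17260350738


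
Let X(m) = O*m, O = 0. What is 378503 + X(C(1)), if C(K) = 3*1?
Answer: 378503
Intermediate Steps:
C(K) = 3
X(m) = 0 (X(m) = 0*m = 0)
378503 + X(C(1)) = 378503 + 0 = 378503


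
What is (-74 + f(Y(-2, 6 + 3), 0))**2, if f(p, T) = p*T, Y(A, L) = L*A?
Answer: 5476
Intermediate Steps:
Y(A, L) = A*L
f(p, T) = T*p
(-74 + f(Y(-2, 6 + 3), 0))**2 = (-74 + 0*(-2*(6 + 3)))**2 = (-74 + 0*(-2*9))**2 = (-74 + 0*(-18))**2 = (-74 + 0)**2 = (-74)**2 = 5476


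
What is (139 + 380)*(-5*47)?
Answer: -121965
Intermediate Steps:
(139 + 380)*(-5*47) = 519*(-235) = -121965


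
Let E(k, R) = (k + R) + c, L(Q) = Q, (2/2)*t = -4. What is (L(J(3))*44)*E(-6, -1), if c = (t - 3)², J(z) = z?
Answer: 5544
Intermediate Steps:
t = -4
c = 49 (c = (-4 - 3)² = (-7)² = 49)
E(k, R) = 49 + R + k (E(k, R) = (k + R) + 49 = (R + k) + 49 = 49 + R + k)
(L(J(3))*44)*E(-6, -1) = (3*44)*(49 - 1 - 6) = 132*42 = 5544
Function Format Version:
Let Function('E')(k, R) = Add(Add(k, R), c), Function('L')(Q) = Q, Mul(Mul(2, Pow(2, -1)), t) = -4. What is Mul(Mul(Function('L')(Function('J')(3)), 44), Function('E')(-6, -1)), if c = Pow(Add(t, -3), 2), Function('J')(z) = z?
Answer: 5544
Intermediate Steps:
t = -4
c = 49 (c = Pow(Add(-4, -3), 2) = Pow(-7, 2) = 49)
Function('E')(k, R) = Add(49, R, k) (Function('E')(k, R) = Add(Add(k, R), 49) = Add(Add(R, k), 49) = Add(49, R, k))
Mul(Mul(Function('L')(Function('J')(3)), 44), Function('E')(-6, -1)) = Mul(Mul(3, 44), Add(49, -1, -6)) = Mul(132, 42) = 5544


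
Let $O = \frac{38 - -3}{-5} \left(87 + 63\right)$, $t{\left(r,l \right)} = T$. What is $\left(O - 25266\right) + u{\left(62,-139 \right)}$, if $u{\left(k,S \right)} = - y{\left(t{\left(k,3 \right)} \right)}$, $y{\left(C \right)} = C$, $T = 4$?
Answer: $-26500$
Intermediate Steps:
$t{\left(r,l \right)} = 4$
$u{\left(k,S \right)} = -4$ ($u{\left(k,S \right)} = \left(-1\right) 4 = -4$)
$O = -1230$ ($O = \left(38 + 3\right) \left(- \frac{1}{5}\right) 150 = 41 \left(- \frac{1}{5}\right) 150 = \left(- \frac{41}{5}\right) 150 = -1230$)
$\left(O - 25266\right) + u{\left(62,-139 \right)} = \left(-1230 - 25266\right) - 4 = -26496 - 4 = -26500$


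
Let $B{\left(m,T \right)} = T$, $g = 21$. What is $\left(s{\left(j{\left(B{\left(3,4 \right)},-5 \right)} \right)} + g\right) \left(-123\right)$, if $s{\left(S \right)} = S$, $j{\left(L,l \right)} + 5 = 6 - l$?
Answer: $-3321$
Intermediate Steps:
$j{\left(L,l \right)} = 1 - l$ ($j{\left(L,l \right)} = -5 - \left(-6 + l\right) = 1 - l$)
$\left(s{\left(j{\left(B{\left(3,4 \right)},-5 \right)} \right)} + g\right) \left(-123\right) = \left(\left(1 - -5\right) + 21\right) \left(-123\right) = \left(\left(1 + 5\right) + 21\right) \left(-123\right) = \left(6 + 21\right) \left(-123\right) = 27 \left(-123\right) = -3321$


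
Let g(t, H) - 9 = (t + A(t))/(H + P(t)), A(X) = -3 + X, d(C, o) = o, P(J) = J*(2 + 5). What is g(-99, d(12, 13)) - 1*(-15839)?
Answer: 10776841/680 ≈ 15848.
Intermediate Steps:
P(J) = 7*J (P(J) = J*7 = 7*J)
g(t, H) = 9 + (-3 + 2*t)/(H + 7*t) (g(t, H) = 9 + (t + (-3 + t))/(H + 7*t) = 9 + (-3 + 2*t)/(H + 7*t))
g(-99, d(12, 13)) - 1*(-15839) = (-3 + 9*13 + 65*(-99))/(13 + 7*(-99)) - 1*(-15839) = (-3 + 117 - 6435)/(13 - 693) + 15839 = -6321/(-680) + 15839 = -1/680*(-6321) + 15839 = 6321/680 + 15839 = 10776841/680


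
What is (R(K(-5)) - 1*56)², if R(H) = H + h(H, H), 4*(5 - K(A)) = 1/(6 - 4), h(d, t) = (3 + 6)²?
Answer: 57121/64 ≈ 892.52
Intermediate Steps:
h(d, t) = 81 (h(d, t) = 9² = 81)
K(A) = 39/8 (K(A) = 5 - 1/(4*(6 - 4)) = 5 - ¼/2 = 5 - ¼*½ = 5 - ⅛ = 39/8)
R(H) = 81 + H (R(H) = H + 81 = 81 + H)
(R(K(-5)) - 1*56)² = ((81 + 39/8) - 1*56)² = (687/8 - 56)² = (239/8)² = 57121/64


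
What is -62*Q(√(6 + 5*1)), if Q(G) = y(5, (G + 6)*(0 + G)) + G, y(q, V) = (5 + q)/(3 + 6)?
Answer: -620/9 - 62*√11 ≈ -274.52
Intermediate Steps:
y(q, V) = 5/9 + q/9 (y(q, V) = (5 + q)/9 = (5 + q)*(⅑) = 5/9 + q/9)
Q(G) = 10/9 + G (Q(G) = (5/9 + (⅑)*5) + G = (5/9 + 5/9) + G = 10/9 + G)
-62*Q(√(6 + 5*1)) = -62*(10/9 + √(6 + 5*1)) = -62*(10/9 + √(6 + 5)) = -62*(10/9 + √11) = -620/9 - 62*√11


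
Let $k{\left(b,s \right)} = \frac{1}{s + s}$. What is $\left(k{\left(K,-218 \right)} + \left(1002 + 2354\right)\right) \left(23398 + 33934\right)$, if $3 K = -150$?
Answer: $\frac{20972260595}{109} \approx 1.9241 \cdot 10^{8}$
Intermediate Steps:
$K = -50$ ($K = \frac{1}{3} \left(-150\right) = -50$)
$k{\left(b,s \right)} = \frac{1}{2 s}$
$\left(k{\left(K,-218 \right)} + \left(1002 + 2354\right)\right) \left(23398 + 33934\right) = \left(\frac{1}{2 \left(-218\right)} + \left(1002 + 2354\right)\right) \left(23398 + 33934\right) = \left(\frac{1}{2} \left(- \frac{1}{218}\right) + 3356\right) 57332 = \left(- \frac{1}{436} + 3356\right) 57332 = \frac{1463215}{436} \cdot 57332 = \frac{20972260595}{109}$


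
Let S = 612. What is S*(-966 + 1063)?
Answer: 59364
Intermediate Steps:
S*(-966 + 1063) = 612*(-966 + 1063) = 612*97 = 59364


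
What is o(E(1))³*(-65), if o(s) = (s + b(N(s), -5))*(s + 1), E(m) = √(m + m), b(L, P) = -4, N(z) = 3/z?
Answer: 7540 + 5850*√2 ≈ 15813.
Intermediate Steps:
E(m) = √2*√m (E(m) = √(2*m) = √2*√m)
o(s) = (1 + s)*(-4 + s) (o(s) = (s - 4)*(s + 1) = (-4 + s)*(1 + s) = (1 + s)*(-4 + s))
o(E(1))³*(-65) = (-4 + (√2*√1)² - 3*√2*√1)³*(-65) = (-4 + (√2*1)² - 3*√2)³*(-65) = (-4 + (√2)² - 3*√2)³*(-65) = (-4 + 2 - 3*√2)³*(-65) = (-2 - 3*√2)³*(-65) = -65*(-2 - 3*√2)³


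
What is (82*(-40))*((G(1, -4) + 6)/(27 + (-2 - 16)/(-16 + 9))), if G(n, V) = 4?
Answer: -229600/207 ≈ -1109.2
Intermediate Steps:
(82*(-40))*((G(1, -4) + 6)/(27 + (-2 - 16)/(-16 + 9))) = (82*(-40))*((4 + 6)/(27 + (-2 - 16)/(-16 + 9))) = -32800/(27 - 18/(-7)) = -32800/(27 - 18*(-1/7)) = -32800/(27 + 18/7) = -32800/207/7 = -32800*7/207 = -3280*70/207 = -229600/207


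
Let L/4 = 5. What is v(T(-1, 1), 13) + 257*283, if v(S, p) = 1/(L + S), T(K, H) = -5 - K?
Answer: 1163697/16 ≈ 72731.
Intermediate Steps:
L = 20 (L = 4*5 = 20)
v(S, p) = 1/(20 + S)
v(T(-1, 1), 13) + 257*283 = 1/(20 + (-5 - 1*(-1))) + 257*283 = 1/(20 + (-5 + 1)) + 72731 = 1/(20 - 4) + 72731 = 1/16 + 72731 = 1163697/16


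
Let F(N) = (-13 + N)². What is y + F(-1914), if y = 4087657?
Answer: 7800986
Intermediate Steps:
y + F(-1914) = 4087657 + (-13 - 1914)² = 4087657 + (-1927)² = 4087657 + 3713329 = 7800986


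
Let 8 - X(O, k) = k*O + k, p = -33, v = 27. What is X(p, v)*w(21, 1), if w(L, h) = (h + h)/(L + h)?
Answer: 872/11 ≈ 79.273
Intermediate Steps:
w(L, h) = 2*h/(L + h) (w(L, h) = (2*h)/(L + h) = 2*h/(L + h))
X(O, k) = 8 - k - O*k (X(O, k) = 8 - (k*O + k) = 8 - (O*k + k) = 8 - (k + O*k) = 8 + (-k - O*k) = 8 - k - O*k)
X(p, v)*w(21, 1) = (8 - 1*27 - 1*(-33)*27)*(2*1/(21 + 1)) = (8 - 27 + 891)*(2*1/22) = 872*(2*1*(1/22)) = 872*(1/11) = 872/11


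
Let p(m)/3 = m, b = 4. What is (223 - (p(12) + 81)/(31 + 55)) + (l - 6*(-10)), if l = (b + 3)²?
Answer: 28435/86 ≈ 330.64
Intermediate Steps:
p(m) = 3*m
l = 49 (l = (4 + 3)² = 7² = 49)
(223 - (p(12) + 81)/(31 + 55)) + (l - 6*(-10)) = (223 - (3*12 + 81)/(31 + 55)) + (49 - 6*(-10)) = (223 - (36 + 81)/86) + (49 + 60) = (223 - 117/86) + 109 = 19061/86 + 109 = 28435/86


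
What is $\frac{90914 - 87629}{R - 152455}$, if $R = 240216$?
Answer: $\frac{3285}{87761} \approx 0.037431$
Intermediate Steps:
$\frac{90914 - 87629}{R - 152455} = \frac{90914 - 87629}{240216 - 152455} = \frac{3285}{87761}$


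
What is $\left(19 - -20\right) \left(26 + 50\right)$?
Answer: $2964$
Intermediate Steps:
$\left(19 - -20\right) \left(26 + 50\right) = \left(19 + 20\right) 76 = 39 \cdot 76 = 2964$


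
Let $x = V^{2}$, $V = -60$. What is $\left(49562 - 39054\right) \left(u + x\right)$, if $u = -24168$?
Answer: $-216128544$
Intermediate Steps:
$x = 3600$ ($x = \left(-60\right)^{2} = 3600$)
$\left(49562 - 39054\right) \left(u + x\right) = \left(49562 - 39054\right) \left(-24168 + 3600\right) = 10508 \left(-20568\right) = -216128544$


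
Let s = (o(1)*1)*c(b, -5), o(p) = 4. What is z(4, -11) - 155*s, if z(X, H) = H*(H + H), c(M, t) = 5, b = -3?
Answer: -2858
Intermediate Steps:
z(X, H) = 2*H² (z(X, H) = H*(2*H) = 2*H²)
s = 20 (s = (4*1)*5 = 4*5 = 20)
z(4, -11) - 155*s = 2*(-11)² - 155*20 = 2*121 - 3100 = 242 - 3100 = -2858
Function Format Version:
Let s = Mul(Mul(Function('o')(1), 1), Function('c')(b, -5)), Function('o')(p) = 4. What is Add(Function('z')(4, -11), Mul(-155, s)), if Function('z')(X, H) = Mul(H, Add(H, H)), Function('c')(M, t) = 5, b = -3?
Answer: -2858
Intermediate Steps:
Function('z')(X, H) = Mul(2, Pow(H, 2)) (Function('z')(X, H) = Mul(H, Mul(2, H)) = Mul(2, Pow(H, 2)))
s = 20 (s = Mul(Mul(4, 1), 5) = Mul(4, 5) = 20)
Add(Function('z')(4, -11), Mul(-155, s)) = Add(Mul(2, Pow(-11, 2)), Mul(-155, 20)) = Add(Mul(2, 121), -3100) = Add(242, -3100) = -2858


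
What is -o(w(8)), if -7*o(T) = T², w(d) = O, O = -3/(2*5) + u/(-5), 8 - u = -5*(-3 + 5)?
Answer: 1521/700 ≈ 2.1729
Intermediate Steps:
u = 18 (u = 8 - (-5)*(-3 + 5) = 8 - (-5)*2 = 8 - 1*(-10) = 8 + 10 = 18)
O = -39/10 (O = -3/(2*5) + 18/(-5) = -3/10 + 18*(-⅕) = -3*⅒ - 18/5 = -3/10 - 18/5 = -39/10 ≈ -3.9000)
w(d) = -39/10
o(T) = -T²/7
-o(w(8)) = -(-1)*(-39/10)²/7 = -(-1)*1521/(7*100) = -1*(-1521/700) = 1521/700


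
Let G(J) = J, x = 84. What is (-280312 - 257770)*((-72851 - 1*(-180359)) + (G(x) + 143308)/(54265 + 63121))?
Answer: -3395318265296680/58693 ≈ -5.7849e+10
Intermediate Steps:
(-280312 - 257770)*((-72851 - 1*(-180359)) + (G(x) + 143308)/(54265 + 63121)) = (-280312 - 257770)*((-72851 - 1*(-180359)) + (84 + 143308)/(54265 + 63121)) = -538082*((-72851 + 180359) + 143392/117386) = -538082*(107508 + 143392*(1/117386)) = -538082*(107508 + 71696/58693) = -538082*6310038740/58693 = -3395318265296680/58693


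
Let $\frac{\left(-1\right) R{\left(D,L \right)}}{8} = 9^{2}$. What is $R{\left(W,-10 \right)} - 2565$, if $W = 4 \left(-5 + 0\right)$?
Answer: $-3213$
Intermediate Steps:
$W = -20$ ($W = 4 \left(-5\right) = -20$)
$R{\left(D,L \right)} = -648$ ($R{\left(D,L \right)} = - 8 \cdot 9^{2} = \left(-8\right) 81 = -648$)
$R{\left(W,-10 \right)} - 2565 = -648 - 2565 = -3213$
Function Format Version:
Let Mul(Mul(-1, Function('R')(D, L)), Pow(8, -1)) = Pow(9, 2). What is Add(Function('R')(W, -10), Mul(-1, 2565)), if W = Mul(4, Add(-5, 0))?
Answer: -3213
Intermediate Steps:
W = -20 (W = Mul(4, -5) = -20)
Function('R')(D, L) = -648 (Function('R')(D, L) = Mul(-8, Pow(9, 2)) = Mul(-8, 81) = -648)
Add(Function('R')(W, -10), Mul(-1, 2565)) = Add(-648, Mul(-1, 2565)) = Add(-648, -2565) = -3213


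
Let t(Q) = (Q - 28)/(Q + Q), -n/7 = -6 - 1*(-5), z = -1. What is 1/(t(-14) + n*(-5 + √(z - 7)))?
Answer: -134/6057 - 56*I*√2/6057 ≈ -0.022123 - 0.013075*I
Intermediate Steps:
n = 7 (n = -7*(-6 - 1*(-5)) = -7*(-6 + 5) = -7*(-1) = 7)
t(Q) = (-28 + Q)/(2*Q) (t(Q) = (-28 + Q)/((2*Q)) = (-28 + Q)*(1/(2*Q)) = (-28 + Q)/(2*Q))
1/(t(-14) + n*(-5 + √(z - 7))) = 1/((½)*(-28 - 14)/(-14) + 7*(-5 + √(-1 - 7))) = 1/((½)*(-1/14)*(-42) + 7*(-5 + √(-8))) = 1/(3/2 + 7*(-5 + 2*I*√2)) = 1/(3/2 + (-35 + 14*I*√2)) = 1/(-67/2 + 14*I*√2)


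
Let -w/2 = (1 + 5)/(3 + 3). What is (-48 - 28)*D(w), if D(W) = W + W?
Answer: 304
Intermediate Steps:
w = -2 (w = -2*(1 + 5)/(3 + 3) = -12/6 = -2*1 = -2)
D(W) = 2*W
(-48 - 28)*D(w) = (-48 - 28)*(2*(-2)) = -76*(-4) = 304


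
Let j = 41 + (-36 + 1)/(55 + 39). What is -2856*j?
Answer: -5453532/47 ≈ -1.1603e+5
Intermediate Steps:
j = 3819/94 (j = 41 - 35/94 = 3819/94 ≈ 40.628)
-2856*j = -2856*3819/94 = -5453532/47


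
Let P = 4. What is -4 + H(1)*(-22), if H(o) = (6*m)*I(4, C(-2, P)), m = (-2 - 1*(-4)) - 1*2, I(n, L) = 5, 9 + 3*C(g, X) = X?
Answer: -4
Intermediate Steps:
C(g, X) = -3 + X/3
m = 0 (m = (-2 + 4) - 2 = 2 - 2 = 0)
H(o) = 0 (H(o) = (6*0)*5 = 0*5 = 0)
-4 + H(1)*(-22) = -4 + 0*(-22) = -4 + 0 = -4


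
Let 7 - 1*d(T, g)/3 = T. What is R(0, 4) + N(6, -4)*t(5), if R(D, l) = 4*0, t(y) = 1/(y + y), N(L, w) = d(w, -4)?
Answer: 33/10 ≈ 3.3000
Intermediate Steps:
d(T, g) = 21 - 3*T
N(L, w) = 21 - 3*w
t(y) = 1/(2*y)
R(D, l) = 0
R(0, 4) + N(6, -4)*t(5) = 0 + (21 - 3*(-4))*((½)/5) = 0 + (21 + 12)*((½)*(⅕)) = 0 + 33*(⅒) = 0 + 33/10 = 33/10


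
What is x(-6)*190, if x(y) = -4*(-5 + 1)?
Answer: 3040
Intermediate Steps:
x(y) = 16 (x(y) = -4*(-4) = 16)
x(-6)*190 = 16*190 = 3040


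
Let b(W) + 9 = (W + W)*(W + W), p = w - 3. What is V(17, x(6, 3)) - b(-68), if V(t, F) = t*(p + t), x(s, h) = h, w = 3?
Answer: -18198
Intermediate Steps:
p = 0 (p = 3 - 3 = 0)
b(W) = -9 + 4*W² (b(W) = -9 + (W + W)*(W + W) = -9 + (2*W)*(2*W) = -9 + 4*W²)
V(t, F) = t² (V(t, F) = t*(0 + t) = t*t = t²)
V(17, x(6, 3)) - b(-68) = 17² - (-9 + 4*(-68)²) = 289 - (-9 + 4*4624) = 289 - (-9 + 18496) = 289 - 1*18487 = 289 - 18487 = -18198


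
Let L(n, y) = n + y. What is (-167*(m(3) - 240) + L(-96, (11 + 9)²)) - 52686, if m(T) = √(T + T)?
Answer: -12302 - 167*√6 ≈ -12711.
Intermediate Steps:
m(T) = √2*√T (m(T) = √(2*T) = √2*√T)
(-167*(m(3) - 240) + L(-96, (11 + 9)²)) - 52686 = (-167*(√2*√3 - 240) + (-96 + (11 + 9)²)) - 52686 = (-167*(√6 - 240) + (-96 + 20²)) - 52686 = (-167*(-240 + √6) + (-96 + 400)) - 52686 = ((40080 - 167*√6) + 304) - 52686 = (40384 - 167*√6) - 52686 = -12302 - 167*√6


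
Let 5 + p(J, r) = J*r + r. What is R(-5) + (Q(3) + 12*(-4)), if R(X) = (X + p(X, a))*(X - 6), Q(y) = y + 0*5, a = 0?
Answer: 65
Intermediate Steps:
p(J, r) = -5 + r + J*r (p(J, r) = -5 + (J*r + r) = -5 + (r + J*r) = -5 + r + J*r)
Q(y) = y (Q(y) = y + 0 = y)
R(X) = (-6 + X)*(-5 + X) (R(X) = (X + (-5 + 0 + X*0))*(X - 6) = (X + (-5 + 0 + 0))*(-6 + X) = (X - 5)*(-6 + X) = (-5 + X)*(-6 + X) = (-6 + X)*(-5 + X))
R(-5) + (Q(3) + 12*(-4)) = (30 + (-5)² - 11*(-5)) + (3 + 12*(-4)) = (30 + 25 + 55) + (3 - 48) = 110 - 45 = 65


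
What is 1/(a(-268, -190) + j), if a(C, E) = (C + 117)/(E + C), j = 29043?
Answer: 458/13301845 ≈ 3.4431e-5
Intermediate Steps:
a(C, E) = (117 + C)/(C + E)
1/(a(-268, -190) + j) = 1/((117 - 268)/(-268 - 190) + 29043) = 1/(-151/(-458) + 29043) = 1/(-1/458*(-151) + 29043) = 1/(151/458 + 29043) = 1/(13301845/458) = 458/13301845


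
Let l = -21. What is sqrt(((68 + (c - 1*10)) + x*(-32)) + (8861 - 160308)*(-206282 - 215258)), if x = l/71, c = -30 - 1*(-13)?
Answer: 3*sqrt(35758035761997)/71 ≈ 2.5267e+5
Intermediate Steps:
c = -17 (c = -30 + 13 = -17)
x = -21/71 ≈ -0.29577
sqrt(((68 + (c - 1*10)) + x*(-32)) + (8861 - 160308)*(-206282 - 215258)) = sqrt(((68 + (-17 - 1*10)) - 21/71*(-32)) + (8861 - 160308)*(-206282 - 215258)) = sqrt(((68 + (-17 - 10)) + 672/71) - 151447*(-421540)) = sqrt(((68 - 27) + 672/71) + 63840968380) = sqrt((41 + 672/71) + 63840968380) = sqrt(3583/71 + 63840968380) = sqrt(4532708758563/71) = 3*sqrt(35758035761997)/71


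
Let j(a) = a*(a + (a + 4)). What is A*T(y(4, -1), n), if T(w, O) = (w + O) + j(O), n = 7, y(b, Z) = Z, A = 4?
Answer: 528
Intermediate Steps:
j(a) = a*(4 + 2*a) (j(a) = a*(a + (4 + a)) = a*(4 + 2*a))
T(w, O) = O + w + 2*O*(2 + O) (T(w, O) = (w + O) + 2*O*(2 + O) = (O + w) + 2*O*(2 + O) = O + w + 2*O*(2 + O))
A*T(y(4, -1), n) = 4*(7 - 1 + 2*7*(2 + 7)) = 4*(7 - 1 + 2*7*9) = 4*(7 - 1 + 126) = 4*132 = 528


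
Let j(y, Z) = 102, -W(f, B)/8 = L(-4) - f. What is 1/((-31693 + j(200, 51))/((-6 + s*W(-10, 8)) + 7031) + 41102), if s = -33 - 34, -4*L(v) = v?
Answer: 12921/531047351 ≈ 2.4331e-5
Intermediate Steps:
L(v) = -v/4
W(f, B) = -8 + 8*f (W(f, B) = -8*(-1/4*(-4) - f) = -8*(1 - f) = -8 + 8*f)
s = -67
1/((-31693 + j(200, 51))/((-6 + s*W(-10, 8)) + 7031) + 41102) = 1/((-31693 + 102)/((-6 - 67*(-8 + 8*(-10))) + 7031) + 41102) = 1/(-31591/((-6 - 67*(-8 - 80)) + 7031) + 41102) = 1/(-31591/((-6 - 67*(-88)) + 7031) + 41102) = 1/(-31591/((-6 + 5896) + 7031) + 41102) = 1/(-31591/(5890 + 7031) + 41102) = 1/(-31591/12921 + 41102) = 1/(531047351/12921) = 12921/531047351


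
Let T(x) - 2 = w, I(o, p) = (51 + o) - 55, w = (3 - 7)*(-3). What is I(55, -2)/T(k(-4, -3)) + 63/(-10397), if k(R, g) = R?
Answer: 529365/145558 ≈ 3.6368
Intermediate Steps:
w = 12 (w = -4*(-3) = 12)
I(o, p) = -4 + o
T(x) = 14 (T(x) = 2 + 12 = 14)
I(55, -2)/T(k(-4, -3)) + 63/(-10397) = (-4 + 55)/14 + 63/(-10397) = 51*(1/14) + 63*(-1/10397) = 51/14 - 63/10397 = 529365/145558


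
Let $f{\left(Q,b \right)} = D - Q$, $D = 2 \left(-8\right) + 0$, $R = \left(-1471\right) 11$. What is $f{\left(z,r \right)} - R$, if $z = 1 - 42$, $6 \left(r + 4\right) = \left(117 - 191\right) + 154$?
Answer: $16206$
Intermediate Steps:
$r = \frac{28}{3}$ ($r = -4 + \frac{\left(117 - 191\right) + 154}{6} = -4 + \frac{-74 + 154}{6} = -4 + \frac{1}{6} \cdot 80 = -4 + \frac{40}{3} = \frac{28}{3} \approx 9.3333$)
$R = -16181$
$D = -16$ ($D = -16 + 0 = -16$)
$z = -41$ ($z = 1 - 42 = -41$)
$f{\left(Q,b \right)} = -16 - Q$
$f{\left(z,r \right)} - R = \left(-16 - -41\right) - -16181 = \left(-16 + 41\right) + 16181 = 25 + 16181 = 16206$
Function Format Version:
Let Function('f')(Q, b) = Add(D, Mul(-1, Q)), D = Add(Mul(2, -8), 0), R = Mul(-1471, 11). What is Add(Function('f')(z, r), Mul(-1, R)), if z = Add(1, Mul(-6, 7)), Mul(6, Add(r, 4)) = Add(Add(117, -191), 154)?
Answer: 16206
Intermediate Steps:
r = Rational(28, 3) (r = Add(-4, Mul(Rational(1, 6), Add(Add(117, -191), 154))) = Add(-4, Mul(Rational(1, 6), Add(-74, 154))) = Add(-4, Mul(Rational(1, 6), 80)) = Add(-4, Rational(40, 3)) = Rational(28, 3) ≈ 9.3333)
R = -16181
D = -16 (D = Add(-16, 0) = -16)
z = -41 (z = Add(1, -42) = -41)
Function('f')(Q, b) = Add(-16, Mul(-1, Q))
Add(Function('f')(z, r), Mul(-1, R)) = Add(Add(-16, Mul(-1, -41)), Mul(-1, -16181)) = Add(Add(-16, 41), 16181) = Add(25, 16181) = 16206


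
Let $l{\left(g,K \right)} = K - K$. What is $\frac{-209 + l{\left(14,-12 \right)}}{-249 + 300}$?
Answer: $- \frac{209}{51} \approx -4.098$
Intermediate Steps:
$l{\left(g,K \right)} = 0$
$\frac{-209 + l{\left(14,-12 \right)}}{-249 + 300} = \frac{-209 + 0}{-249 + 300} = - \frac{209}{51}$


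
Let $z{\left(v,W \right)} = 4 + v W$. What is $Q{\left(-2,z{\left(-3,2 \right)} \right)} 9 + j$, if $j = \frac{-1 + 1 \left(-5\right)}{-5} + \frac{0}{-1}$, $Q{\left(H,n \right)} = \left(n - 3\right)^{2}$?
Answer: $\frac{1131}{5} \approx 226.2$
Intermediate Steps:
$z{\left(v,W \right)} = 4 + W v$
$Q{\left(H,n \right)} = \left(-3 + n\right)^{2}$
$j = \frac{6}{5}$ ($j = \left(-1 - 5\right) \left(- \frac{1}{5}\right) + 0 \left(-1\right) = \left(-6\right) \left(- \frac{1}{5}\right) + 0 = \frac{6}{5} + 0 = \frac{6}{5} \approx 1.2$)
$Q{\left(-2,z{\left(-3,2 \right)} \right)} 9 + j = \left(-3 + \left(4 + 2 \left(-3\right)\right)\right)^{2} \cdot 9 + \frac{6}{5} = \left(-3 + \left(4 - 6\right)\right)^{2} \cdot 9 + \frac{6}{5} = \left(-3 - 2\right)^{2} \cdot 9 + \frac{6}{5} = \left(-5\right)^{2} \cdot 9 + \frac{6}{5} = 25 \cdot 9 + \frac{6}{5} = 225 + \frac{6}{5} = \frac{1131}{5}$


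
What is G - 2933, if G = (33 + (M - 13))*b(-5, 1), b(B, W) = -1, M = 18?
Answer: -2971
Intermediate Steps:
G = -38 (G = (33 + (18 - 13))*(-1) = (33 + 5)*(-1) = 38*(-1) = -38)
G - 2933 = -38 - 2933 = -2971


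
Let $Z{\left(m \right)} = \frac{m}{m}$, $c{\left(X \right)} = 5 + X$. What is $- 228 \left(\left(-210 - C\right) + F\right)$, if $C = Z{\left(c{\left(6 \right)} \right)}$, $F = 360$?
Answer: $-33972$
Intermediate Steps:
$Z{\left(m \right)} = 1$
$C = 1$
$- 228 \left(\left(-210 - C\right) + F\right) = - 228 \left(\left(-210 - 1\right) + 360\right) = - 228 \left(-211 + 360\right) = \left(-228\right) 149 = -33972$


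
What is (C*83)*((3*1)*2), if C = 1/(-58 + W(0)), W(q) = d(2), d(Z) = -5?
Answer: -166/21 ≈ -7.9048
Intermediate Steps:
W(q) = -5
C = -1/63 (C = 1/(-58 - 5) = 1/(-63) = -1/63 ≈ -0.015873)
(C*83)*((3*1)*2) = (-1/63*83)*((3*1)*2) = -83*2/21 = -83/63*6 = -166/21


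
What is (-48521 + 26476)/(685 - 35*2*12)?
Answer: 4409/31 ≈ 142.23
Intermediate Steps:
(-48521 + 26476)/(685 - 35*2*12) = -22045/(685 - 70*12) = -22045/(685 - 840) = -22045/(-155) = -22045*(-1/155) = 4409/31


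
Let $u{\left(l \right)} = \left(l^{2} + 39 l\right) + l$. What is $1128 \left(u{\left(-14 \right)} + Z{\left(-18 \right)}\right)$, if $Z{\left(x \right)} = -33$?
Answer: $-447816$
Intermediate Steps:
$u{\left(l \right)} = l^{2} + 40 l$
$1128 \left(u{\left(-14 \right)} + Z{\left(-18 \right)}\right) = 1128 \left(- 14 \left(40 - 14\right) - 33\right) = 1128 \left(\left(-14\right) 26 - 33\right) = 1128 \left(-364 - 33\right) = 1128 \left(-397\right) = -447816$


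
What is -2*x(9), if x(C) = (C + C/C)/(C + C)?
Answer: -10/9 ≈ -1.1111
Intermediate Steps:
x(C) = (1 + C)/(2*C) (x(C) = (C + 1)/((2*C)) = (1 + C)*(1/(2*C)) = (1 + C)/(2*C))
-2*x(9) = -(1 + 9)/9 = -10/9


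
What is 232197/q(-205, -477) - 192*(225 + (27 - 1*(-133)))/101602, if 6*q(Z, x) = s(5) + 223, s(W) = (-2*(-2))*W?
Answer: 7862895278/1371627 ≈ 5732.5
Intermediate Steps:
s(W) = 4*W
q(Z, x) = 81/2 (q(Z, x) = (4*5 + 223)/6 = (20 + 223)/6 = (⅙)*243 = 81/2)
232197/q(-205, -477) - 192*(225 + (27 - 1*(-133)))/101602 = 232197/(81/2) - 192*(225 + (27 - 1*(-133)))/101602 = 232197*(2/81) - 192*(225 + (27 + 133))*(1/101602) = 154798/27 - 192*(225 + 160)*(1/101602) = 154798/27 - 192*385*(1/101602) = 154798/27 - 73920*1/101602 = 154798/27 - 36960/50801 = 7862895278/1371627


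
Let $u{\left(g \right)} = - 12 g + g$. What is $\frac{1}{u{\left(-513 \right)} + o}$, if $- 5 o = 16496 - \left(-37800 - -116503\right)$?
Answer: $\frac{5}{90422} \approx 5.5296 \cdot 10^{-5}$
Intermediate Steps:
$u{\left(g \right)} = - 11 g$
$o = \frac{62207}{5}$ ($o = - \frac{16496 - \left(-37800 - -116503\right)}{5} = - \frac{16496 - \left(-37800 + 116503\right)}{5} = - \frac{16496 - 78703}{5} = \left(- \frac{1}{5}\right) \left(-62207\right) = \frac{62207}{5} \approx 12441.0$)
$\frac{1}{u{\left(-513 \right)} + o} = \frac{1}{\left(-11\right) \left(-513\right) + \frac{62207}{5}} = \frac{1}{5643 + \frac{62207}{5}} = \frac{1}{\frac{90422}{5}} = \frac{5}{90422}$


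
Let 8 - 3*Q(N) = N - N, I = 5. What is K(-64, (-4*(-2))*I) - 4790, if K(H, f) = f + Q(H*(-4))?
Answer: -14242/3 ≈ -4747.3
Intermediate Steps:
Q(N) = 8/3 (Q(N) = 8/3 - (N - N)/3 = 8/3 - ⅓*0 = 8/3 + 0 = 8/3)
K(H, f) = 8/3 + f (K(H, f) = f + 8/3 = 8/3 + f)
K(-64, (-4*(-2))*I) - 4790 = (8/3 - 4*(-2)*5) - 4790 = (8/3 + 8*5) - 4790 = (8/3 + 40) - 4790 = 128/3 - 4790 = -14242/3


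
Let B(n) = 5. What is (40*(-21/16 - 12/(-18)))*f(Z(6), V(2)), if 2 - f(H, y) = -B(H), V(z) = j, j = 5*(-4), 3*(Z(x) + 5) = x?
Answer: -1085/6 ≈ -180.83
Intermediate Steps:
Z(x) = -5 + x/3
j = -20
V(z) = -20
f(H, y) = 7 (f(H, y) = 2 - (-1)*5 = 2 - 1*(-5) = 2 + 5 = 7)
(40*(-21/16 - 12/(-18)))*f(Z(6), V(2)) = (40*(-21/16 - 12/(-18)))*7 = (40*(-21*1/16 - 12*(-1/18)))*7 = (40*(-21/16 + 2/3))*7 = (40*(-31/48))*7 = -155/6*7 = -1085/6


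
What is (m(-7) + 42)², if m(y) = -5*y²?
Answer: 41209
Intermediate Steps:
(m(-7) + 42)² = (-5*(-7)² + 42)² = (-5*49 + 42)² = (-245 + 42)² = (-203)² = 41209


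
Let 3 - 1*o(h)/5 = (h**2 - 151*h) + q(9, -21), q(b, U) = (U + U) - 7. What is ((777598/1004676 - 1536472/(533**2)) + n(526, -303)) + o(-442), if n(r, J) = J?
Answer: -187030830567319411/142708700082 ≈ -1.3106e+6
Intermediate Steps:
q(b, U) = -7 + 2*U (q(b, U) = 2*U - 7 = -7 + 2*U)
o(h) = 260 - 5*h**2 + 755*h (o(h) = 15 - 5*((h**2 - 151*h) + (-7 + 2*(-21))) = 15 - 5*((h**2 - 151*h) + (-7 - 42)) = 15 - 5*((h**2 - 151*h) - 49) = 15 - 5*(-49 + h**2 - 151*h) = 15 + (245 - 5*h**2 + 755*h) = 260 - 5*h**2 + 755*h)
((777598/1004676 - 1536472/(533**2)) + n(526, -303)) + o(-442) = ((777598/1004676 - 1536472/(533**2)) - 303) + (260 - 5*(-442)**2 + 755*(-442)) = ((777598*(1/1004676) - 1536472/284089) - 303) + (260 - 5*195364 - 333710) = ((388799/502338 - 1536472*1/284089) - 303) + (260 - 976820 - 333710) = ((388799/502338 - 1536472/284089) - 303) - 1310270 = (-661374752425/142708700082 - 303) - 1310270 = -43902110877271/142708700082 - 1310270 = -187030830567319411/142708700082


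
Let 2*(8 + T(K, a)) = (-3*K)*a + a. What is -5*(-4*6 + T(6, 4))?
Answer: 330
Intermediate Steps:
T(K, a) = -8 + a/2 - 3*K*a/2 (T(K, a) = -8 + ((-3*K)*a + a)/2 = -8 + (-3*K*a + a)/2 = -8 + (a - 3*K*a)/2 = -8 + (a/2 - 3*K*a/2) = -8 + a/2 - 3*K*a/2)
-5*(-4*6 + T(6, 4)) = -5*(-4*6 + (-8 + (½)*4 - 3/2*6*4)) = -5*(-24 + (-8 + 2 - 36)) = -5*(-24 - 42) = -5*(-66) = 330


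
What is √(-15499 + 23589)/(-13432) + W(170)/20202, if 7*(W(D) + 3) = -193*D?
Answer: -32831/141414 - √8090/13432 ≈ -0.23886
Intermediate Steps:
W(D) = -3 - 193*D/7 (W(D) = -3 + (-193*D)/7 = -3 - 193*D/7)
√(-15499 + 23589)/(-13432) + W(170)/20202 = √(-15499 + 23589)/(-13432) + (-3 - 193/7*170)/20202 = √8090*(-1/13432) + (-3 - 32810/7)*(1/20202) = -√8090/13432 - 32831/7*1/20202 = -√8090/13432 - 32831/141414 = -32831/141414 - √8090/13432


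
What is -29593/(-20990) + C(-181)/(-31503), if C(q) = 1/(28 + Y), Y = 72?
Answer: 9322680691/6612479700 ≈ 1.4099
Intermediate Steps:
C(q) = 1/100 (C(q) = 1/(28 + 72) = 1/100)
-29593/(-20990) + C(-181)/(-31503) = -29593/(-20990) + (1/100)/(-31503) = -29593*(-1/20990) + (1/100)*(-1/31503) = 29593/20990 - 1/3150300 = 9322680691/6612479700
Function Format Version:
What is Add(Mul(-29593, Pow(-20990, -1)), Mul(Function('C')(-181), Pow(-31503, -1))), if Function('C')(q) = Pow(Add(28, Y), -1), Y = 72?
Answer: Rational(9322680691, 6612479700) ≈ 1.4099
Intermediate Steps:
Function('C')(q) = Rational(1, 100) (Function('C')(q) = Pow(Add(28, 72), -1) = Pow(100, -1) = Rational(1, 100))
Add(Mul(-29593, Pow(-20990, -1)), Mul(Function('C')(-181), Pow(-31503, -1))) = Add(Mul(-29593, Pow(-20990, -1)), Mul(Rational(1, 100), Pow(-31503, -1))) = Add(Mul(-29593, Rational(-1, 20990)), Mul(Rational(1, 100), Rational(-1, 31503))) = Add(Rational(29593, 20990), Rational(-1, 3150300)) = Rational(9322680691, 6612479700)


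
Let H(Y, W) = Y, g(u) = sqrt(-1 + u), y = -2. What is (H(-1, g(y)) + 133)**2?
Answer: 17424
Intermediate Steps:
(H(-1, g(y)) + 133)**2 = (-1 + 133)**2 = 132**2 = 17424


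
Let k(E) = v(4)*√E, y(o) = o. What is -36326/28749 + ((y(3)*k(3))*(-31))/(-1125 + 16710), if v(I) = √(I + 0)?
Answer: -36326/28749 - 62*√3/5195 ≈ -1.2842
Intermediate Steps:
v(I) = √I
k(E) = 2*√E (k(E) = √4*√E = 2*√E)
-36326/28749 + ((y(3)*k(3))*(-31))/(-1125 + 16710) = -36326/28749 + ((3*(2*√3))*(-31))/(-1125 + 16710) = -36326*1/28749 + ((6*√3)*(-31))/15585 = -36326/28749 - 186*√3*(1/15585) = -36326/28749 - 62*√3/5195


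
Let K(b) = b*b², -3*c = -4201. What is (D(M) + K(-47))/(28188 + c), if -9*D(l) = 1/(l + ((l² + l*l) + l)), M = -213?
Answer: -16877632997/4809926808 ≈ -3.5089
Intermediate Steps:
c = 4201/3 (c = -⅓*(-4201) = 4201/3 ≈ 1400.3)
K(b) = b³
D(l) = -1/(9*(2*l + 2*l²)) (D(l) = -1/(9*(l + ((l² + l*l) + l))) = -1/(9*(l + ((l² + l²) + l))) = -1/(9*(l + (2*l² + l))) = -1/(9*(l + (l + 2*l²))) = -1/(9*(2*l + 2*l²)))
(D(M) + K(-47))/(28188 + c) = (-1/18/(-213*(1 - 213)) + (-47)³)/(28188 + 4201/3) = (-1/18*(-1/213)/(-212) - 103823)/(88765/3) = (-1/18*(-1/213)*(-1/212) - 103823)*(3/88765) = (-1/812808 - 103823)*(3/88765) = -84388164985/812808*3/88765 = -16877632997/4809926808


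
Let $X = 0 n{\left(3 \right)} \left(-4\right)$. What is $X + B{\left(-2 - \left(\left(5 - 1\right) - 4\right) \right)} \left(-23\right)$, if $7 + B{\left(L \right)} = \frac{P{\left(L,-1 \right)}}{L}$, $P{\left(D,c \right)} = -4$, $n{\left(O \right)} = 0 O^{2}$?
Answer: $115$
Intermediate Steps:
$n{\left(O \right)} = 0$
$X = 0$ ($X = 0 \cdot 0 \left(-4\right) = 0 \left(-4\right) = 0$)
$B{\left(L \right)} = -7 - \frac{4}{L}$
$X + B{\left(-2 - \left(\left(5 - 1\right) - 4\right) \right)} \left(-23\right) = 0 + \left(-7 - \frac{4}{-2 - \left(\left(5 - 1\right) - 4\right)}\right) \left(-23\right) = 0 + \left(-7 - \frac{4}{-2 - \left(4 - 4\right)}\right) \left(-23\right) = 0 + \left(-7 - \frac{4}{-2 - 0}\right) \left(-23\right) = 0 + \left(-7 - \frac{4}{-2 + 0}\right) \left(-23\right) = 0 + \left(-7 - \frac{4}{-2}\right) \left(-23\right) = 0 + \left(-7 - -2\right) \left(-23\right) = 0 + \left(-7 + 2\right) \left(-23\right) = 0 - -115 = 0 + 115 = 115$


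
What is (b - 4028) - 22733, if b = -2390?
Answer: -29151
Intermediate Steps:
(b - 4028) - 22733 = (-2390 - 4028) - 22733 = -6418 - 22733 = -29151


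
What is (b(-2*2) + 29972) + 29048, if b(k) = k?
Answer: 59016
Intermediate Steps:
(b(-2*2) + 29972) + 29048 = (-2*2 + 29972) + 29048 = (-4 + 29972) + 29048 = 29968 + 29048 = 59016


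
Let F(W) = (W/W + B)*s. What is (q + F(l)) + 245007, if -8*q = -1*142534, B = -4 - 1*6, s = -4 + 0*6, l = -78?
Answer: 1051439/4 ≈ 2.6286e+5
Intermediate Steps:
s = -4 (s = -4 + 0 = -4)
B = -10 (B = -4 - 6 = -10)
q = 71267/4 (q = -(-1)*142534/8 = -⅛*(-142534) = 71267/4 ≈ 17817.)
F(W) = 36 (F(W) = (W/W - 10)*(-4) = (1 - 10)*(-4) = -9*(-4) = 36)
(q + F(l)) + 245007 = (71267/4 + 36) + 245007 = 71411/4 + 245007 = 1051439/4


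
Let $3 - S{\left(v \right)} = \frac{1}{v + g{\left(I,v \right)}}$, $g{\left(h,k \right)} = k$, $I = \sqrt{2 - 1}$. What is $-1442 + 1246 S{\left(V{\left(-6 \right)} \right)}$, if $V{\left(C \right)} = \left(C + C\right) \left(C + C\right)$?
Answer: $\frac{330001}{144} \approx 2291.7$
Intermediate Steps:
$I = 1$ ($I = \sqrt{1} = 1$)
$V{\left(C \right)} = 4 C^{2}$ ($V{\left(C \right)} = 2 C 2 C = 4 C^{2}$)
$S{\left(v \right)} = 3 - \frac{1}{2 v}$ ($S{\left(v \right)} = 3 - \frac{1}{v + v} = 3 - \frac{1}{2 v}$)
$-1442 + 1246 S{\left(V{\left(-6 \right)} \right)} = -1442 + 1246 \left(3 - \frac{1}{2 \cdot 4 \left(-6\right)^{2}}\right) = -1442 + 1246 \left(3 - \frac{1}{2 \cdot 4 \cdot 36}\right) = -1442 + 1246 \left(3 - \frac{1}{2 \cdot 144}\right) = -1442 + 1246 \left(3 - \frac{1}{288}\right) = -1442 + 1246 \cdot \frac{863}{288} = -1442 + \frac{537649}{144} = \frac{330001}{144}$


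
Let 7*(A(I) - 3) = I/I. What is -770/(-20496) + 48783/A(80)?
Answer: 249964697/16104 ≈ 15522.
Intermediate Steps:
A(I) = 22/7 (A(I) = 3 + (I/I)/7 = 3 + (⅐)*1 = 3 + ⅐ = 22/7)
-770/(-20496) + 48783/A(80) = -770/(-20496) + 48783/(22/7) = -770*(-1/20496) + 48783*(7/22) = 55/1464 + 341481/22 = 249964697/16104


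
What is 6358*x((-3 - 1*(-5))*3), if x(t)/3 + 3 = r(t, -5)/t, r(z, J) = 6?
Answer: -38148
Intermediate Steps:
x(t) = -9 + 18/t (x(t) = -9 + 3*(6/t) = -9 + 18/t)
6358*x((-3 - 1*(-5))*3) = 6358*(-9 + 18/(((-3 - 1*(-5))*3))) = 6358*(-9 + 18/(((-3 + 5)*3))) = 6358*(-9 + 18/((2*3))) = 6358*(-9 + 18/6) = 6358*(-9 + 18*(1/6)) = 6358*(-9 + 3) = 6358*(-6) = -38148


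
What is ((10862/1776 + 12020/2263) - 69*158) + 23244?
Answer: 24824756161/2009544 ≈ 12353.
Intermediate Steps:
((10862/1776 + 12020/2263) - 69*158) + 23244 = ((10862*(1/1776) + 12020*(1/2263)) - 10902) + 23244 = ((5431/888 + 12020/2263) - 10902) + 23244 = (22964113/2009544 - 10902) + 23244 = -21885084575/2009544 + 23244 = 24824756161/2009544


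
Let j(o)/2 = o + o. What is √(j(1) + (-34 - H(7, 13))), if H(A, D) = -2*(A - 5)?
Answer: I*√26 ≈ 5.099*I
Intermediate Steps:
H(A, D) = 10 - 2*A (H(A, D) = -2*(-5 + A) = 10 - 2*A)
j(o) = 4*o (j(o) = 2*(o + o) = 2*(2*o) = 4*o)
√(j(1) + (-34 - H(7, 13))) = √(4*1 + (-34 - (10 - 2*7))) = √(4 + (-34 - (10 - 14))) = √(4 + (-34 - 1*(-4))) = √(4 + (-34 + 4)) = √(4 - 30) = √(-26) = I*√26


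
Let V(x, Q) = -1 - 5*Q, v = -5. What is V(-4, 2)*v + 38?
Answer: 93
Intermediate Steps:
V(-4, 2)*v + 38 = (-1 - 5*2)*(-5) + 38 = (-1 - 10)*(-5) + 38 = -11*(-5) + 38 = 55 + 38 = 93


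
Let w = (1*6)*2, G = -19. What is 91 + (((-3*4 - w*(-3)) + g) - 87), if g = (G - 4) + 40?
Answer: 45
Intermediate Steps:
w = 12 (w = 6*2 = 12)
g = 17 (g = (-19 - 4) + 40 = -23 + 40 = 17)
91 + (((-3*4 - w*(-3)) + g) - 87) = 91 + (((-3*4 - 1*12*(-3)) + 17) - 87) = 91 + (((-12 - 12*(-3)) + 17) - 87) = 91 + (((-12 + 36) + 17) - 87) = 91 + ((24 + 17) - 87) = 91 + (41 - 87) = 91 - 46 = 45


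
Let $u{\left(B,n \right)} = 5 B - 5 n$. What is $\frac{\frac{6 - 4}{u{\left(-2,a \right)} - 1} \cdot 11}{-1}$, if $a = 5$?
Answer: $\frac{11}{18} \approx 0.61111$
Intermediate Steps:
$u{\left(B,n \right)} = - 5 n + 5 B$
$\frac{\frac{6 - 4}{u{\left(-2,a \right)} - 1} \cdot 11}{-1} = \frac{\frac{6 - 4}{\left(\left(-5\right) 5 + 5 \left(-2\right)\right) - 1} \cdot 11}{-1} = \frac{2}{\left(-25 - 10\right) - 1} \cdot 11 \left(-1\right) = \frac{2}{-35 - 1} \cdot 11 \left(-1\right) = \frac{2}{-36} \cdot 11 \left(-1\right) = 2 \left(- \frac{1}{36}\right) 11 \left(-1\right) = \left(- \frac{1}{18}\right) 11 \left(-1\right) = \left(- \frac{11}{18}\right) \left(-1\right) = \frac{11}{18}$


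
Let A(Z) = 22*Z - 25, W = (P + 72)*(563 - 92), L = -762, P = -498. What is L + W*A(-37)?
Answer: 168341232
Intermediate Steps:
W = -200646 (W = (-498 + 72)*(563 - 92) = -426*471 = -200646)
A(Z) = -25 + 22*Z
L + W*A(-37) = -762 - 200646*(-25 + 22*(-37)) = -762 - 200646*(-25 - 814) = -762 - 200646*(-839) = -762 + 168341994 = 168341232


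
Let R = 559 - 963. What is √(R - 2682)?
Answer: I*√3086 ≈ 55.552*I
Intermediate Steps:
R = -404
√(R - 2682) = √(-404 - 2682) = √(-3086) = I*√3086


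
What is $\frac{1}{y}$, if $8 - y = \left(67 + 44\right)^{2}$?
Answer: $- \frac{1}{12313} \approx -8.1215 \cdot 10^{-5}$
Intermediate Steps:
$y = -12313$ ($y = 8 - \left(67 + 44\right)^{2} = 8 - 111^{2} = 8 - 12321 = -12313$)
$\frac{1}{y} = \frac{1}{-12313} = - \frac{1}{12313}$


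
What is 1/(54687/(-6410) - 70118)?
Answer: -6410/449511067 ≈ -1.4260e-5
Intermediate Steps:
1/(54687/(-6410) - 70118) = 1/(54687*(-1/6410) - 70118) = 1/(-54687/6410 - 70118) = 1/(-449511067/6410) = -6410/449511067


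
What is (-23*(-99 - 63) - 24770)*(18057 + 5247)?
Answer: -490409376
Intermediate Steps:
(-23*(-99 - 63) - 24770)*(18057 + 5247) = (-23*(-162) - 24770)*23304 = (3726 - 24770)*23304 = -21044*23304 = -490409376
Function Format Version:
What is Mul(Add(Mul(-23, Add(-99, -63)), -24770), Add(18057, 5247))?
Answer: -490409376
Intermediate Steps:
Mul(Add(Mul(-23, Add(-99, -63)), -24770), Add(18057, 5247)) = Mul(Add(Mul(-23, -162), -24770), 23304) = Mul(Add(3726, -24770), 23304) = Mul(-21044, 23304) = -490409376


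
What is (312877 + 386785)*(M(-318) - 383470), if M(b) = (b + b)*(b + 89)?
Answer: -166397814812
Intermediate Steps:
M(b) = 2*b*(89 + b) (M(b) = (2*b)*(89 + b) = 2*b*(89 + b))
(312877 + 386785)*(M(-318) - 383470) = (312877 + 386785)*(2*(-318)*(89 - 318) - 383470) = 699662*(2*(-318)*(-229) - 383470) = 699662*(145644 - 383470) = 699662*(-237826) = -166397814812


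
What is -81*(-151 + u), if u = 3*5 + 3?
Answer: 10773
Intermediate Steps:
u = 18 (u = 15 + 3 = 18)
-81*(-151 + u) = -81*(-151 + 18) = -81*(-133) = 10773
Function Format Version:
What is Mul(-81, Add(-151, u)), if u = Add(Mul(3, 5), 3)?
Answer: 10773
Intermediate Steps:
u = 18 (u = Add(15, 3) = 18)
Mul(-81, Add(-151, u)) = Mul(-81, Add(-151, 18)) = Mul(-81, -133) = 10773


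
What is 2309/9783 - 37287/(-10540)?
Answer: 389115581/103112820 ≈ 3.7737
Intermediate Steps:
2309/9783 - 37287/(-10540) = 2309*(1/9783) - 37287*(-1/10540) = 2309/9783 + 37287/10540 = 389115581/103112820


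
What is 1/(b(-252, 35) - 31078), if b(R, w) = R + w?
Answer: -1/31295 ≈ -3.1954e-5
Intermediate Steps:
1/(b(-252, 35) - 31078) = 1/((-252 + 35) - 31078) = 1/(-217 - 31078) = 1/(-31295) = -1/31295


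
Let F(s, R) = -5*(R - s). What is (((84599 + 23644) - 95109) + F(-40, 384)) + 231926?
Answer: 242940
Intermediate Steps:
F(s, R) = -5*R + 5*s
(((84599 + 23644) - 95109) + F(-40, 384)) + 231926 = (((84599 + 23644) - 95109) + (-5*384 + 5*(-40))) + 231926 = ((108243 - 95109) + (-1920 - 200)) + 231926 = (13134 - 2120) + 231926 = 11014 + 231926 = 242940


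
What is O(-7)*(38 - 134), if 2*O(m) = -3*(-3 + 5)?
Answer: 288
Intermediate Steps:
O(m) = -3 (O(m) = (-3*(-3 + 5))/2 = (-3*2)/2 = (1/2)*(-6) = -3)
O(-7)*(38 - 134) = -3*(38 - 134) = -3*(-96) = 288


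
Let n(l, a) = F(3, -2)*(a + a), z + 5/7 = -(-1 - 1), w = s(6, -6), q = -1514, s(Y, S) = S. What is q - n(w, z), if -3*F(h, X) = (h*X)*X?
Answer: -10526/7 ≈ -1503.7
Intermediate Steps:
w = -6
z = 9/7 (z = -5/7 - (-1 - 1) = -5/7 - 1*(-2) = -5/7 + 2 = 9/7 ≈ 1.2857)
F(h, X) = -h*X²/3 (F(h, X) = -h*X*X/3 = -X*h*X/3 = -h*X²/3)
n(l, a) = -8*a (n(l, a) = (-⅓*3*(-2)²)*(a + a) = (-⅓*3*4)*(2*a) = -8*a)
q - n(w, z) = -1514 - (-8)*9/7 = -1514 - 1*(-72/7) = -1514 + 72/7 = -10526/7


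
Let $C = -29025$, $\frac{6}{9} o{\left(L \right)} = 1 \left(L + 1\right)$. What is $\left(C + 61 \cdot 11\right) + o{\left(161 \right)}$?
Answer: $-28111$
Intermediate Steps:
$o{\left(L \right)} = \frac{3}{2} + \frac{3 L}{2}$ ($o{\left(L \right)} = \frac{3 \cdot 1 \left(L + 1\right)}{2} = \frac{3 \cdot 1 \left(1 + L\right)}{2} = \frac{3 \left(1 + L\right)}{2} = \frac{3}{2} + \frac{3 L}{2}$)
$\left(C + 61 \cdot 11\right) + o{\left(161 \right)} = \left(-29025 + 61 \cdot 11\right) + \left(\frac{3}{2} + \frac{3}{2} \cdot 161\right) = \left(-29025 + 671\right) + \left(\frac{3}{2} + \frac{483}{2}\right) = -28354 + 243 = -28111$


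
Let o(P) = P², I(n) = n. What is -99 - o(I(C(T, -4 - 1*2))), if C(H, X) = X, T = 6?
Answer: -135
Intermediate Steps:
-99 - o(I(C(T, -4 - 1*2))) = -99 - (-4 - 1*2)² = -99 - (-4 - 2)² = -99 - 1*(-6)² = -99 - 1*36 = -99 - 36 = -135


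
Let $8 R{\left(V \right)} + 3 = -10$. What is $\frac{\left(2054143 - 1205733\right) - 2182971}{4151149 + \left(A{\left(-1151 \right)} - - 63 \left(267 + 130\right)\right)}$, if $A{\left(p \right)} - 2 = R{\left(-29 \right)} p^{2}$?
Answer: $- \frac{10676488}{16186883} \approx -0.65958$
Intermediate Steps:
$R{\left(V \right)} = - \frac{13}{8}$ ($R{\left(V \right)} = - \frac{3}{8} + \frac{1}{8} \left(-10\right) = - \frac{3}{8} - \frac{5}{4} = - \frac{13}{8}$)
$A{\left(p \right)} = 2 - \frac{13 p^{2}}{8}$
$\frac{\left(2054143 - 1205733\right) - 2182971}{4151149 + \left(A{\left(-1151 \right)} - - 63 \left(267 + 130\right)\right)} = \frac{\left(2054143 - 1205733\right) - 2182971}{4151149 - \left(-2 + \frac{17222413}{8} - 63 \left(267 + 130\right)\right)} = \frac{848410 - 2182971}{4151149 + \left(\left(2 - \frac{17222413}{8}\right) - \left(-63\right) 397\right)} = - \frac{1334561}{4151149 + \left(\left(2 - \frac{17222413}{8}\right) - -25011\right)} = - \frac{1334561}{4151149 + \left(- \frac{17222397}{8} + 25011\right)} = - \frac{1334561}{4151149 - \frac{17022309}{8}} = - \frac{1334561}{\frac{16186883}{8}} = \left(-1334561\right) \frac{8}{16186883} = - \frac{10676488}{16186883}$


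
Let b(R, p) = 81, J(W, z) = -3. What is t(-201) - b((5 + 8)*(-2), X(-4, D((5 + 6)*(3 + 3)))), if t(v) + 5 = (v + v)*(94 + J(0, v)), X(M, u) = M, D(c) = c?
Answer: -36668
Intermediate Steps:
t(v) = -5 + 182*v (t(v) = -5 + (v + v)*(94 - 3) = -5 + (2*v)*91 = -5 + 182*v)
t(-201) - b((5 + 8)*(-2), X(-4, D((5 + 6)*(3 + 3)))) = (-5 + 182*(-201)) - 1*81 = (-5 - 36582) - 81 = -36587 - 81 = -36668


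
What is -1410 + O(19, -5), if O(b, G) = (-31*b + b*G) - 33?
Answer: -2127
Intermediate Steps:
O(b, G) = -33 - 31*b + G*b (O(b, G) = (-31*b + G*b) - 33 = -33 - 31*b + G*b)
-1410 + O(19, -5) = -1410 + (-33 - 31*19 - 5*19) = -1410 + (-33 - 589 - 95) = -1410 - 717 = -2127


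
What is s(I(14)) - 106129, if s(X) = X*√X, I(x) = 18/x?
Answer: -106129 + 27*√7/49 ≈ -1.0613e+5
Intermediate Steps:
s(X) = X^(3/2)
s(I(14)) - 106129 = (18/14)^(3/2) - 106129 = (18*(1/14))^(3/2) - 106129 = (9/7)^(3/2) - 106129 = 27*√7/49 - 106129 = -106129 + 27*√7/49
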